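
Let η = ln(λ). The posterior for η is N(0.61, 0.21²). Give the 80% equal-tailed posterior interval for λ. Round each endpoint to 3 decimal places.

[1.406, 2.409]

On the log scale the 80% interval is 0.61 ± 1.282 × 0.21 = [0.3409, 0.8791].
Exponentiate: [e^0.3409, e^0.8791] = [1.406, 2.409].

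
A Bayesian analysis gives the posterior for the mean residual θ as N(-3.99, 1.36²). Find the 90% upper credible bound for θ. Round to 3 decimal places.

-2.247

Need U with P(θ ≤ U) = 0.90: U = -3.99 + z_{0.1}·1.36.
z = 1.282; U = -3.99 + 1.282 × 1.36 = -2.247.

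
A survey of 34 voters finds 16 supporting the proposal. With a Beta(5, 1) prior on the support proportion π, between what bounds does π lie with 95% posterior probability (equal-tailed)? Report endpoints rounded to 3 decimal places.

[0.372, 0.676]

Posterior: Beta(5+16, 1+18) = Beta(21, 19).
Equal-tailed 95% interval: the 0.025 and 0.975 quantiles of Beta(21, 19).
Posterior mean ≈ 0.525, SD ≈ 0.078; a Normal approximation gives roughly [0.372, 0.678].
Exact: F⁻¹(0.025) = 0.372; F⁻¹(0.975) = 0.676.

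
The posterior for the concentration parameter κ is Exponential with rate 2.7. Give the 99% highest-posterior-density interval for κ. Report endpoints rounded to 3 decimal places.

[0.000, 1.706]

The exponential density is strictly decreasing on [0, ∞), so the HPD interval is anchored at 0: [0, q] with P(κ ≤ q) = 0.99.
q = −ln(1 − 0.99) / 2.7 = 4.6052 / 2.7 = 1.706.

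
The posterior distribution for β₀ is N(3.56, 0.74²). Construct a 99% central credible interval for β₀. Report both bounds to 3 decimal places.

The posterior is symmetric, so the 99% equal-tailed interval is β₀ = 3.56 ± z·0.74 with z = 2.576.
Half-width: 2.576 × 0.74 = 1.906.
3.56 − 1.906 = 1.654; 3.56 + 1.906 = 5.466.

[1.654, 5.466]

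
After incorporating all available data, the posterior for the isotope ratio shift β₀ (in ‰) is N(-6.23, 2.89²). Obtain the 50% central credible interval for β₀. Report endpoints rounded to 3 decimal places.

[-8.179, -4.281]

The posterior is symmetric, so the 50% equal-tailed interval is β₀ = -6.23 ± z·2.89 with z = 0.674.
Half-width: 0.674 × 2.89 = 1.949.
-6.23 − 1.949 = -8.179; -6.23 + 1.949 = -4.281.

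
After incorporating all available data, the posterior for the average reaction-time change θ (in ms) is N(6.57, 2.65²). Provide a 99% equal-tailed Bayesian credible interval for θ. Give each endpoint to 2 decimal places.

The posterior is symmetric, so the 99% equal-tailed interval is θ = 6.57 ± z·2.65 with z = 2.576.
Half-width: 2.576 × 2.65 = 6.83.
6.57 − 6.83 = -0.26; 6.57 + 6.83 = 13.40.

[-0.26, 13.40]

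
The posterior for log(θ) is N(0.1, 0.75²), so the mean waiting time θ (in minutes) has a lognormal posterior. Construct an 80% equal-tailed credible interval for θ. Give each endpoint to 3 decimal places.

On the log scale the 80% interval is 0.1 ± 1.282 × 0.75 = [-0.8612, 1.0612].
Exponentiate: [e^-0.8612, e^1.0612] = [0.423, 2.890].

[0.423, 2.890]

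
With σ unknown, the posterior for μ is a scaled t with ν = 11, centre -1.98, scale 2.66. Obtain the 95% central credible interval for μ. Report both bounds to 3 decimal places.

[-7.835, 3.875]

The t_11 distribution is symmetric; the 95% interval is -1.98 ± t·2.66 with t_{0.975,11} = 2.201.
Half-width: 2.201 × 2.66 = 5.855.
-1.98 − 5.855 = -7.835; -1.98 + 5.855 = 3.875.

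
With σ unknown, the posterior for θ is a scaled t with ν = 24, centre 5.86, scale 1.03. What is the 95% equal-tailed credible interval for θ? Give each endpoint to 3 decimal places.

[3.734, 7.986]

The t_24 distribution is symmetric; the 95% interval is 5.86 ± t·1.03 with t_{0.975,24} = 2.064.
Half-width: 2.064 × 1.03 = 2.126.
5.86 − 2.126 = 3.734; 5.86 + 2.126 = 7.986.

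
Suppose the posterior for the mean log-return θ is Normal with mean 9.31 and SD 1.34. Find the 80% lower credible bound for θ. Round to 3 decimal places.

Need L with P(θ ≥ L) = 0.80: L = 9.31 − z_{0.2}·1.34.
z = 0.842; L = 9.31 − 0.842 × 1.34 = 8.182.

8.182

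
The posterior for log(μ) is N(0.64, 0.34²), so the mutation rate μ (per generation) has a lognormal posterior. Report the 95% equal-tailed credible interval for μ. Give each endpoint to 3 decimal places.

On the log scale the 95% interval is 0.64 ± 1.960 × 0.34 = [-0.0264, 1.3064].
Exponentiate: [e^-0.0264, e^1.3064] = [0.974, 3.693].

[0.974, 3.693]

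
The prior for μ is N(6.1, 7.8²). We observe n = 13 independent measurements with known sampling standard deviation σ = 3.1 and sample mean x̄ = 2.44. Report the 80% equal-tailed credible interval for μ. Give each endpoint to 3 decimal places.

[1.389, 3.579]

Posterior precision = 1/7.8² + 13/3.1² = 0.0164 + 1.3528 = 1.3692, so posterior SD = 0.8546.
Posterior mean = (6.1/7.8² + 13·2.44/3.1²) / 1.3692 = 2.4839.
Interval: 2.4839 ± 1.282 × 0.8546 → [1.389, 3.579].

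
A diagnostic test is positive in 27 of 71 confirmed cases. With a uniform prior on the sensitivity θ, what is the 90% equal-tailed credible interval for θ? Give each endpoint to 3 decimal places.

Posterior: Beta(1+27, 1+44) = Beta(28, 45).
Equal-tailed 90% interval: the 0.05 and 0.95 quantiles of Beta(28, 45).
Posterior mean ≈ 0.384, SD ≈ 0.057; a Normal approximation gives roughly [0.291, 0.477].
Exact: F⁻¹(0.05) = 0.292; F⁻¹(0.95) = 0.478.

[0.292, 0.478]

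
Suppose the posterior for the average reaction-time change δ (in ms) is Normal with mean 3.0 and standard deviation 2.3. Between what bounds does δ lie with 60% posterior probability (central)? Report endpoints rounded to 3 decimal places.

[1.064, 4.936]

The posterior is symmetric, so the 60% equal-tailed interval is δ = 3.0 ± z·2.3 with z = 0.842.
Half-width: 0.842 × 2.3 = 1.936.
3.0 − 1.936 = 1.064; 3.0 + 1.936 = 4.936.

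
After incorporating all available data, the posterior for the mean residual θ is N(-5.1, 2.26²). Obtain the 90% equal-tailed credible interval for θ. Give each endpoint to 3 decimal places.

The posterior is symmetric, so the 90% equal-tailed interval is θ = -5.1 ± z·2.26 with z = 1.645.
Half-width: 1.645 × 2.26 = 3.717.
-5.1 − 3.717 = -8.817; -5.1 + 3.717 = -1.383.

[-8.817, -1.383]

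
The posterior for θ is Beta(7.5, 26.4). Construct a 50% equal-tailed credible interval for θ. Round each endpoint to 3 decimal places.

[0.170, 0.266]

Posterior: Beta(7.5, 26.4).
Equal-tailed 50% interval: the 0.25 and 0.75 quantiles of Beta(7.5, 26.4).
Posterior mean ≈ 0.221, SD ≈ 0.070; a Normal approximation gives roughly [0.174, 0.269].
Exact: F⁻¹(0.25) = 0.170; F⁻¹(0.75) = 0.266.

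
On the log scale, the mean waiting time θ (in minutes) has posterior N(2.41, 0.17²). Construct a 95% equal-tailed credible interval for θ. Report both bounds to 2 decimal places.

On the log scale the 95% interval is 2.41 ± 1.960 × 0.17 = [2.0768, 2.7432].
Exponentiate: [e^2.0768, e^2.7432] = [7.98, 15.54].

[7.98, 15.54]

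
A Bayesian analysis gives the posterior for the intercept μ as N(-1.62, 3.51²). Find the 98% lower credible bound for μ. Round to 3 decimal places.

Need L with P(μ ≥ L) = 0.98: L = -1.62 − z_{0.02}·3.51.
z = 2.054; L = -1.62 − 2.054 × 3.51 = -8.829.

-8.829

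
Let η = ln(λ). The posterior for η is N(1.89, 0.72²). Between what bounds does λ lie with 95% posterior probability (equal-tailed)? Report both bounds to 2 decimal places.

On the log scale the 95% interval is 1.89 ± 1.960 × 0.72 = [0.4788, 3.3012].
Exponentiate: [e^0.4788, e^3.3012] = [1.61, 27.14].

[1.61, 27.14]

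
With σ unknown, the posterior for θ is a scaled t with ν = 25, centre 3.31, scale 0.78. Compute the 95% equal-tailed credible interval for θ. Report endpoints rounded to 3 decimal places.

[1.704, 4.916]

The t_25 distribution is symmetric; the 95% interval is 3.31 ± t·0.78 with t_{0.975,25} = 2.060.
Half-width: 2.060 × 0.78 = 1.606.
3.31 − 1.606 = 1.704; 3.31 + 1.606 = 4.916.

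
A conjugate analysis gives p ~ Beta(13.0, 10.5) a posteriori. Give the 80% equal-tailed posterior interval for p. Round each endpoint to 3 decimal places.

Posterior: Beta(13.0, 10.5).
Equal-tailed 80% interval: the 0.1 and 0.9 quantiles of Beta(13.0, 10.5).
Posterior mean ≈ 0.553, SD ≈ 0.100; a Normal approximation gives roughly [0.424, 0.682].
Exact: F⁻¹(0.1) = 0.422; F⁻¹(0.9) = 0.683.

[0.422, 0.683]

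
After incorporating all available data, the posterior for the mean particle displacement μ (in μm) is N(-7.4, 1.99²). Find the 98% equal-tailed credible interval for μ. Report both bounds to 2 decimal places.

[-12.03, -2.77]

The posterior is symmetric, so the 98% equal-tailed interval is μ = -7.4 ± z·1.99 with z = 2.326.
Half-width: 2.326 × 1.99 = 4.63.
-7.4 − 4.63 = -12.03; -7.4 + 4.63 = -2.77.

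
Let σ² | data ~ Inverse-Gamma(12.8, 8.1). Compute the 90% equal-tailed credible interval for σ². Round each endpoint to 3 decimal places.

[0.422, 1.075]

Inverse-Gamma(12.8, 8.1) quantiles: F⁻¹(0.05) and F⁻¹(0.95).
Equivalently, 1/σ² ~ Gamma(12.8, rate = 8.1); invert its 0.95 and 0.05 quantiles.
Posterior mean ≈ 0.686, SD ≈ 0.209; a Normal approximation gives roughly [0.343, 1.030].
Exact: lower = 0.422; upper = 1.075.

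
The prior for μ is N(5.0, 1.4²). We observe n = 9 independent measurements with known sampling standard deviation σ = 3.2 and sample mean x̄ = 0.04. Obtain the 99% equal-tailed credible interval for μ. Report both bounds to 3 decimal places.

Posterior precision = 1/1.4² + 9/3.2² = 0.5102 + 0.8789 = 1.3891, so posterior SD = 0.8485.
Posterior mean = (5.0/1.4² + 9·0.04/3.2²) / 1.3891 = 1.8618.
Interval: 1.8618 ± 2.576 × 0.8485 → [-0.324, 4.047].

[-0.324, 4.047]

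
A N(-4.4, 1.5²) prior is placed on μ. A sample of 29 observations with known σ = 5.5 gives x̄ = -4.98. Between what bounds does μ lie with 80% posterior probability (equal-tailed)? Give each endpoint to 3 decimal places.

Posterior precision = 1/1.5² + 29/5.5² = 0.4444 + 0.9587 = 1.4031, so posterior SD = 0.8442.
Posterior mean = (-4.4/1.5² + 29·-4.98/5.5²) / 1.4031 = -4.7963.
Interval: -4.7963 ± 1.282 × 0.8442 → [-5.878, -3.714].

[-5.878, -3.714]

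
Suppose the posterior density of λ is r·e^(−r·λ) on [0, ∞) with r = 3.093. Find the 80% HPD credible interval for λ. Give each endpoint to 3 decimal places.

The exponential density is strictly decreasing on [0, ∞), so the HPD interval is anchored at 0: [0, q] with P(λ ≤ q) = 0.80.
q = −ln(1 − 0.80) / 3.093 = 1.6094 / 3.093 = 0.520.

[0.000, 0.520]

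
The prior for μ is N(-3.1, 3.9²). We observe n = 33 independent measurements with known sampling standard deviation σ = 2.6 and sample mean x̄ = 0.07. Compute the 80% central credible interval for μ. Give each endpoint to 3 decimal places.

Posterior precision = 1/3.9² + 33/2.6² = 0.0657 + 4.8817 = 4.9474, so posterior SD = 0.4496.
Posterior mean = (-3.1/3.9² + 33·0.07/2.6²) / 4.9474 = 0.0279.
Interval: 0.0279 ± 1.282 × 0.4496 → [-0.548, 0.604].

[-0.548, 0.604]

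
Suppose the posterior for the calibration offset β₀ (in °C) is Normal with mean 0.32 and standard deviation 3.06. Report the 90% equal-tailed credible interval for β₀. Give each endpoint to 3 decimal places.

The posterior is symmetric, so the 90% equal-tailed interval is β₀ = 0.32 ± z·3.06 with z = 1.645.
Half-width: 1.645 × 3.06 = 5.033.
0.32 − 5.033 = -4.713; 0.32 + 5.033 = 5.353.

[-4.713, 5.353]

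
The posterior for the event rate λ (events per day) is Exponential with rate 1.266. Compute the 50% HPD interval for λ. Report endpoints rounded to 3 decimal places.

The exponential density is strictly decreasing on [0, ∞), so the HPD interval is anchored at 0: [0, q] with P(λ ≤ q) = 0.50.
q = −ln(1 − 0.50) / 1.266 = 0.6931 / 1.266 = 0.548.

[0.000, 0.548]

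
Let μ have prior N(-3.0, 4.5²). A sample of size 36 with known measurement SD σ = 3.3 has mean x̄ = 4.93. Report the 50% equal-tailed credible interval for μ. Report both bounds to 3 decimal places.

Posterior precision = 1/4.5² + 36/3.3² = 0.0494 + 3.3058 = 3.3552, so posterior SD = 0.5459.
Posterior mean = (-3.0/4.5² + 36·4.93/3.3²) / 3.3552 = 4.8133.
Interval: 4.8133 ± 0.674 × 0.5459 → [4.445, 5.182].

[4.445, 5.182]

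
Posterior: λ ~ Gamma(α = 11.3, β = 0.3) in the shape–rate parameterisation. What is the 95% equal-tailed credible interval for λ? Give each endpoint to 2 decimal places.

Posterior: Gamma(shape 11.3, rate 0.3).
Equal-tailed 95% interval: Gamma(11.3, 0.3) quantiles at 0.025 and 0.975.
Posterior mean ≈ 37.67, SD ≈ 11.21; a Normal approximation gives roughly [15.70, 59.63].
Exact: lower = 19.01; upper = 62.60.

[19.01, 62.60]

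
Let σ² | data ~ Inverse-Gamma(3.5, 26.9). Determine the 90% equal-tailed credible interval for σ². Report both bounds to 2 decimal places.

[3.82, 24.82]

Inverse-Gamma(3.5, 26.9) quantiles: F⁻¹(0.05) and F⁻¹(0.95).
Equivalently, 1/σ² ~ Gamma(3.5, rate = 26.9); invert its 0.95 and 0.05 quantiles.
Posterior mean ≈ 10.76, SD ≈ 8.79; a Normal approximation gives roughly [-3.69, 25.21].
Exact: lower = 3.82; upper = 24.82.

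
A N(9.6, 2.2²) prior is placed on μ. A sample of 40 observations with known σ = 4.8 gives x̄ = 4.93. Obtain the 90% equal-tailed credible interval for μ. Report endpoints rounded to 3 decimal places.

[4.247, 6.607]

Posterior precision = 1/2.2² + 40/4.8² = 0.2066 + 1.7361 = 1.9427, so posterior SD = 0.7175.
Posterior mean = (9.6/2.2² + 40·4.93/4.8²) / 1.9427 = 5.4267.
Interval: 5.4267 ± 1.645 × 0.7175 → [4.247, 6.607].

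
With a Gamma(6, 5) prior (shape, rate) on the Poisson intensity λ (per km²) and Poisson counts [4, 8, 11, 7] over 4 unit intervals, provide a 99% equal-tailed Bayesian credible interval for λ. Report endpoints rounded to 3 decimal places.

Posterior: Gamma(6+30, 5+4) = Gamma(36, 9) (shape, rate).
Equal-tailed 99% interval: Gamma(36, 9) quantiles at 0.005 and 0.995.
Posterior mean ≈ 4.000, SD ≈ 0.667; a Normal approximation gives roughly [2.283, 5.717].
Exact: lower = 2.491; upper = 5.925.

[2.491, 5.925]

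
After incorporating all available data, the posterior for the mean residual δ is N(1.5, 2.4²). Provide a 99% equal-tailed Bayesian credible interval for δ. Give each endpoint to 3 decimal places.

[-4.682, 7.682]

The posterior is symmetric, so the 99% equal-tailed interval is δ = 1.5 ± z·2.4 with z = 2.576.
Half-width: 2.576 × 2.4 = 6.182.
1.5 − 6.182 = -4.682; 1.5 + 6.182 = 7.682.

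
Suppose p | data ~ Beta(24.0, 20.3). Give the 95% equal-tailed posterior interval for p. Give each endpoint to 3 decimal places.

[0.396, 0.684]

Posterior: Beta(24.0, 20.3).
Equal-tailed 95% interval: the 0.025 and 0.975 quantiles of Beta(24.0, 20.3).
Posterior mean ≈ 0.542, SD ≈ 0.074; a Normal approximation gives roughly [0.397, 0.687].
Exact: F⁻¹(0.025) = 0.396; F⁻¹(0.975) = 0.684.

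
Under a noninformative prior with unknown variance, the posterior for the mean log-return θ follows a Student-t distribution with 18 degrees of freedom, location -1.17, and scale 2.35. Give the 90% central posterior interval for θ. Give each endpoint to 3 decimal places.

The t_18 distribution is symmetric; the 90% interval is -1.17 ± t·2.35 with t_{0.95,18} = 1.734.
Half-width: 1.734 × 2.35 = 4.075.
-1.17 − 4.075 = -5.245; -1.17 + 4.075 = 2.905.

[-5.245, 2.905]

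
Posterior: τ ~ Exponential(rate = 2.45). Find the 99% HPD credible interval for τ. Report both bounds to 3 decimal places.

The exponential density is strictly decreasing on [0, ∞), so the HPD interval is anchored at 0: [0, q] with P(τ ≤ q) = 0.99.
q = −ln(1 − 0.99) / 2.45 = 4.6052 / 2.45 = 1.880.

[0.000, 1.880]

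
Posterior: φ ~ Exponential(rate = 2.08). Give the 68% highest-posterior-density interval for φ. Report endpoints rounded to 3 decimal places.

The exponential density is strictly decreasing on [0, ∞), so the HPD interval is anchored at 0: [0, q] with P(φ ≤ q) = 0.68.
q = −ln(1 − 0.68) / 2.08 = 1.1394 / 2.08 = 0.548.

[0.000, 0.548]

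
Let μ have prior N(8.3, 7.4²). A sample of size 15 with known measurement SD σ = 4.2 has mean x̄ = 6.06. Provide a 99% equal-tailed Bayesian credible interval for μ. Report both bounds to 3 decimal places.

Posterior precision = 1/7.4² + 15/4.2² = 0.0183 + 0.8503 = 0.8686, so posterior SD = 1.0730.
Posterior mean = (8.3/7.4² + 15·6.06/4.2²) / 0.8686 = 6.1071.
Interval: 6.1071 ± 2.576 × 1.0730 → [3.343, 8.871].

[3.343, 8.871]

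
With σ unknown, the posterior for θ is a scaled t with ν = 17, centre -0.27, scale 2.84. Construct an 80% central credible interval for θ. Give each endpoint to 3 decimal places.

[-4.057, 3.517]

The t_17 distribution is symmetric; the 80% interval is -0.27 ± t·2.84 with t_{0.9,17} = 1.333.
Half-width: 1.333 × 2.84 = 3.787.
-0.27 − 3.787 = -4.057; -0.27 + 3.787 = 3.517.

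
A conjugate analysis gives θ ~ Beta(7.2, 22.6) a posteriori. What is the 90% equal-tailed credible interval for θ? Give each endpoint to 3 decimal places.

[0.125, 0.378]

Posterior: Beta(7.2, 22.6).
Equal-tailed 90% interval: the 0.05 and 0.95 quantiles of Beta(7.2, 22.6).
Posterior mean ≈ 0.242, SD ≈ 0.077; a Normal approximation gives roughly [0.115, 0.368].
Exact: F⁻¹(0.05) = 0.125; F⁻¹(0.95) = 0.378.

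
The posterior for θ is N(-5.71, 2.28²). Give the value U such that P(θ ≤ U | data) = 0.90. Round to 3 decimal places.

-2.788

Need U with P(θ ≤ U) = 0.90: U = -5.71 + z_{0.1}·2.28.
z = 1.282; U = -5.71 + 1.282 × 2.28 = -2.788.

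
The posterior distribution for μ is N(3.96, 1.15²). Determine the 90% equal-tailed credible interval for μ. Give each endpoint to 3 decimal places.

The posterior is symmetric, so the 90% equal-tailed interval is μ = 3.96 ± z·1.15 with z = 1.645.
Half-width: 1.645 × 1.15 = 1.892.
3.96 − 1.892 = 2.068; 3.96 + 1.892 = 5.852.

[2.068, 5.852]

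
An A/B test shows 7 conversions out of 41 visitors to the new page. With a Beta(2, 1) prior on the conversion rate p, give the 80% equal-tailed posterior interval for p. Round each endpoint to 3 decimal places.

Posterior: Beta(2+7, 1+34) = Beta(9, 35).
Equal-tailed 80% interval: the 0.1 and 0.9 quantiles of Beta(9, 35).
Posterior mean ≈ 0.205, SD ≈ 0.060; a Normal approximation gives roughly [0.127, 0.282].
Exact: F⁻¹(0.1) = 0.130; F⁻¹(0.9) = 0.285.

[0.130, 0.285]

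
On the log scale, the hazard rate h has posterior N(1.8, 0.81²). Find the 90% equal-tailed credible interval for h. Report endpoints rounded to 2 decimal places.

[1.60, 22.93]

On the log scale the 90% interval is 1.8 ± 1.645 × 0.81 = [0.4677, 3.1323].
Exponentiate: [e^0.4677, e^3.1323] = [1.60, 22.93].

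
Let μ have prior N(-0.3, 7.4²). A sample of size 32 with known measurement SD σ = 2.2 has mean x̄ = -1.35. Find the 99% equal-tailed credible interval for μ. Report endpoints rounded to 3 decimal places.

[-2.347, -0.347]

Posterior precision = 1/7.4² + 32/2.2² = 0.0183 + 6.6116 = 6.6298, so posterior SD = 0.3884.
Posterior mean = (-0.3/7.4² + 32·-1.35/2.2²) / 6.6298 = -1.3471.
Interval: -1.3471 ± 2.576 × 0.3884 → [-2.347, -0.347].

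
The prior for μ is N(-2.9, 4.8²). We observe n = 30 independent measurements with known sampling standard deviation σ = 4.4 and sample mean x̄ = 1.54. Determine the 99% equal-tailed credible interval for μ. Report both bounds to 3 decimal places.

[-0.622, 3.460]

Posterior precision = 1/4.8² + 30/4.4² = 0.0434 + 1.5496 = 1.5930, so posterior SD = 0.7923.
Posterior mean = (-2.9/4.8² + 30·1.54/4.4²) / 1.5930 = 1.4190.
Interval: 1.4190 ± 2.576 × 0.7923 → [-0.622, 3.460].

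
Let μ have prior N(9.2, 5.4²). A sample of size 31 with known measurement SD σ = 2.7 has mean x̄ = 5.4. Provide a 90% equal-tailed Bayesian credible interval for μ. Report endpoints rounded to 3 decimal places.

[4.636, 6.225]

Posterior precision = 1/5.4² + 31/2.7² = 0.0343 + 4.2524 = 4.2867, so posterior SD = 0.4830.
Posterior mean = (9.2/5.4² + 31·5.4/2.7²) / 4.2867 = 5.4304.
Interval: 5.4304 ± 1.645 × 0.4830 → [4.636, 6.225].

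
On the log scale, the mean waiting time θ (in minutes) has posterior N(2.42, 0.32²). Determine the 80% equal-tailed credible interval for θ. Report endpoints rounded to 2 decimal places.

On the log scale the 80% interval is 2.42 ± 1.282 × 0.32 = [2.0099, 2.8301].
Exponentiate: [e^2.0099, e^2.8301] = [7.46, 16.95].

[7.46, 16.95]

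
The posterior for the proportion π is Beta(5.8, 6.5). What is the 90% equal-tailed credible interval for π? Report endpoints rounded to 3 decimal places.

[0.249, 0.700]

Posterior: Beta(5.8, 6.5).
Equal-tailed 90% interval: the 0.05 and 0.95 quantiles of Beta(5.8, 6.5).
Posterior mean ≈ 0.472, SD ≈ 0.137; a Normal approximation gives roughly [0.246, 0.697].
Exact: F⁻¹(0.05) = 0.249; F⁻¹(0.95) = 0.700.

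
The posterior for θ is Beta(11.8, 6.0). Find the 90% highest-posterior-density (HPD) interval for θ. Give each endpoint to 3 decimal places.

The posterior is unimodal and skewed, so the HPD interval has equal density at both endpoints and is the shortest 90% interval.
Solving f(0.487) = f(0.843) with F(0.843) − F(0.487) = 0.90 gives [0.487, 0.843].
For comparison, the equal-tailed interval is [0.473, 0.831]; the HPD is narrower and shifted toward the mode.

[0.487, 0.843]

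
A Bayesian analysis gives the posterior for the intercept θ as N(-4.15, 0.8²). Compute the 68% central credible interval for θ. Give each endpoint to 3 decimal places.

The posterior is symmetric, so the 68% equal-tailed interval is θ = -4.15 ± z·0.8 with z = 0.994.
Half-width: 0.994 × 0.8 = 0.796.
-4.15 − 0.796 = -4.946; -4.15 + 0.796 = -3.354.

[-4.946, -3.354]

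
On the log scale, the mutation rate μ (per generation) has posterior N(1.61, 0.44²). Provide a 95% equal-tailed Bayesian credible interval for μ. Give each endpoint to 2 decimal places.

[2.11, 11.85]

On the log scale the 95% interval is 1.61 ± 1.960 × 0.44 = [0.7476, 2.4724].
Exponentiate: [e^0.7476, e^2.4724] = [2.11, 11.85].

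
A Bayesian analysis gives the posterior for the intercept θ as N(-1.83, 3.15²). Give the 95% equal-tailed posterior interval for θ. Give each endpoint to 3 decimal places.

[-8.004, 4.344]

The posterior is symmetric, so the 95% equal-tailed interval is θ = -1.83 ± z·3.15 with z = 1.960.
Half-width: 1.960 × 3.15 = 6.174.
-1.83 − 6.174 = -8.004; -1.83 + 6.174 = 4.344.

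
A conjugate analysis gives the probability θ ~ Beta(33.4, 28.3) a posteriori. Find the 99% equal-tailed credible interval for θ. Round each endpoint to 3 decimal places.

[0.379, 0.699]

Posterior: Beta(33.4, 28.3).
Equal-tailed 99% interval: the 0.005 and 0.995 quantiles of Beta(33.4, 28.3).
Posterior mean ≈ 0.541, SD ≈ 0.063; a Normal approximation gives roughly [0.379, 0.703].
Exact: F⁻¹(0.005) = 0.379; F⁻¹(0.995) = 0.699.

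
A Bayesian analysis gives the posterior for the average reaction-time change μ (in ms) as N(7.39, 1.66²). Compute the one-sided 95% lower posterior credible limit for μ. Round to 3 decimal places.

4.660

Need L with P(μ ≥ L) = 0.95: L = 7.39 − z_{0.05}·1.66.
z = 1.645; L = 7.39 − 1.645 × 1.66 = 4.660.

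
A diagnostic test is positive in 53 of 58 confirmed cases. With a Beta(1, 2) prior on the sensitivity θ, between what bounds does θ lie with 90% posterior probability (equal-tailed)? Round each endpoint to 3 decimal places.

Posterior: Beta(1+53, 2+5) = Beta(54, 7).
Equal-tailed 90% interval: the 0.05 and 0.95 quantiles of Beta(54, 7).
Posterior mean ≈ 0.885, SD ≈ 0.040; a Normal approximation gives roughly [0.819, 0.952].
Exact: F⁻¹(0.05) = 0.812; F⁻¹(0.95) = 0.944.

[0.812, 0.944]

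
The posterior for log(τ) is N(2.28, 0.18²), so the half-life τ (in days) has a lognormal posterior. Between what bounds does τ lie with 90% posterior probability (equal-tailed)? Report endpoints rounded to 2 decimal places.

On the log scale the 90% interval is 2.28 ± 1.645 × 0.18 = [1.9839, 2.5761].
Exponentiate: [e^1.9839, e^2.5761] = [7.27, 13.15].

[7.27, 13.15]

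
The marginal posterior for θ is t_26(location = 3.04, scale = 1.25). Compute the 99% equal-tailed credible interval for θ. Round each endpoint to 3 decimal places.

[-0.433, 6.513]

The t_26 distribution is symmetric; the 99% interval is 3.04 ± t·1.25 with t_{0.995,26} = 2.779.
Half-width: 2.779 × 1.25 = 3.473.
3.04 − 3.473 = -0.433; 3.04 + 3.473 = 6.513.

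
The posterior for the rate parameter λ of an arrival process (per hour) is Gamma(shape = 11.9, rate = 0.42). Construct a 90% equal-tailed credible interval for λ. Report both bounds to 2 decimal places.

Posterior: Gamma(shape 11.9, rate 0.42).
Equal-tailed 90% interval: Gamma(11.9, 0.42) quantiles at 0.05 and 0.95.
Posterior mean ≈ 28.33, SD ≈ 8.21; a Normal approximation gives roughly [14.82, 41.84].
Exact: lower = 16.31; upper = 43.06.

[16.31, 43.06]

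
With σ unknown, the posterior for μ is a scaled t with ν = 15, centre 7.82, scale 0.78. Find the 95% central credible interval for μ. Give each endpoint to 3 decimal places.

[6.157, 9.483]

The t_15 distribution is symmetric; the 95% interval is 7.82 ± t·0.78 with t_{0.975,15} = 2.131.
Half-width: 2.131 × 0.78 = 1.663.
7.82 − 1.663 = 6.157; 7.82 + 1.663 = 9.483.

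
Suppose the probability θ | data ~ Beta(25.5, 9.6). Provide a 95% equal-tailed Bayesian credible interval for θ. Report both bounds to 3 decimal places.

[0.570, 0.858]

Posterior: Beta(25.5, 9.6).
Equal-tailed 95% interval: the 0.025 and 0.975 quantiles of Beta(25.5, 9.6).
Posterior mean ≈ 0.726, SD ≈ 0.074; a Normal approximation gives roughly [0.581, 0.872].
Exact: F⁻¹(0.025) = 0.570; F⁻¹(0.975) = 0.858.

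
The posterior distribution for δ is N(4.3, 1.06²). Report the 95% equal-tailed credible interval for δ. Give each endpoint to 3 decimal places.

[2.222, 6.378]

The posterior is symmetric, so the 95% equal-tailed interval is δ = 4.3 ± z·1.06 with z = 1.960.
Half-width: 1.960 × 1.06 = 2.078.
4.3 − 2.078 = 2.222; 4.3 + 2.078 = 6.378.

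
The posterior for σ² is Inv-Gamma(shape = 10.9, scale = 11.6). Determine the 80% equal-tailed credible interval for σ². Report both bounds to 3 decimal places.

Inverse-Gamma(10.9, 11.6) quantiles: F⁻¹(0.1) and F⁻¹(0.9).
Equivalently, 1/σ² ~ Gamma(10.9, rate = 11.6); invert its 0.9 and 0.1 quantiles.
Posterior mean ≈ 1.172, SD ≈ 0.393; a Normal approximation gives roughly [0.668, 1.675].
Exact: lower = 0.759; upper = 1.671.

[0.759, 1.671]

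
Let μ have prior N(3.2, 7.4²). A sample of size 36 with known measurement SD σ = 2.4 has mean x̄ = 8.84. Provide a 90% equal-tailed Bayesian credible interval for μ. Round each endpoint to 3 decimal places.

Posterior precision = 1/7.4² + 36/2.4² = 0.0183 + 6.2500 = 6.2683, so posterior SD = 0.3994.
Posterior mean = (3.2/7.4² + 36·8.84/2.4²) / 6.2683 = 8.8236.
Interval: 8.8236 ± 1.645 × 0.3994 → [8.167, 9.481].

[8.167, 9.481]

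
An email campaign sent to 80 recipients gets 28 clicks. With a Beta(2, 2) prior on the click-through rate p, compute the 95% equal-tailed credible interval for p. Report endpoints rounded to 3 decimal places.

[0.259, 0.462]

Posterior: Beta(2+28, 2+52) = Beta(30, 54).
Equal-tailed 95% interval: the 0.025 and 0.975 quantiles of Beta(30, 54).
Posterior mean ≈ 0.357, SD ≈ 0.052; a Normal approximation gives roughly [0.255, 0.459].
Exact: F⁻¹(0.025) = 0.259; F⁻¹(0.975) = 0.462.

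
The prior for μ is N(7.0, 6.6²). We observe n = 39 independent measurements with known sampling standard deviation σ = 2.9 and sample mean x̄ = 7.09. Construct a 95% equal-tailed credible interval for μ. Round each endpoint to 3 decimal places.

[6.182, 7.997]

Posterior precision = 1/6.6² + 39/2.9² = 0.0230 + 4.6373 = 4.6603, so posterior SD = 0.4632.
Posterior mean = (7.0/6.6² + 39·7.09/2.9²) / 4.6603 = 7.0896.
Interval: 7.0896 ± 1.960 × 0.4632 → [6.182, 7.997].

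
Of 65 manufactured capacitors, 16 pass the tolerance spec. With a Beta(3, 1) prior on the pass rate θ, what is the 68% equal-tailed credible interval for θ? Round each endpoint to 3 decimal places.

[0.222, 0.329]

Posterior: Beta(3+16, 1+49) = Beta(19, 50).
Equal-tailed 68% interval: the 0.16 and 0.84 quantiles of Beta(19, 50).
Posterior mean ≈ 0.275, SD ≈ 0.053; a Normal approximation gives roughly [0.222, 0.328].
Exact: F⁻¹(0.16) = 0.222; F⁻¹(0.84) = 0.329.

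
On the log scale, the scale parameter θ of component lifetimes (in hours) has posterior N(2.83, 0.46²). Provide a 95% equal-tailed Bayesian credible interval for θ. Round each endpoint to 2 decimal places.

On the log scale the 95% interval is 2.83 ± 1.960 × 0.46 = [1.9284, 3.7316].
Exponentiate: [e^1.9284, e^3.7316] = [6.88, 41.75].

[6.88, 41.75]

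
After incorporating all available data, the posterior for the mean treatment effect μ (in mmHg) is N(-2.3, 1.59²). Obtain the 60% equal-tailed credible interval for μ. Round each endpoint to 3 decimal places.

[-3.638, -0.962]

The posterior is symmetric, so the 60% equal-tailed interval is μ = -2.3 ± z·1.59 with z = 0.842.
Half-width: 0.842 × 1.59 = 1.338.
-2.3 − 1.338 = -3.638; -2.3 + 1.338 = -0.962.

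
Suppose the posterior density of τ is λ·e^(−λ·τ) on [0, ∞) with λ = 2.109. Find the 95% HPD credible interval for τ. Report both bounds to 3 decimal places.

The exponential density is strictly decreasing on [0, ∞), so the HPD interval is anchored at 0: [0, q] with P(τ ≤ q) = 0.95.
q = −ln(1 − 0.95) / 2.109 = 2.9957 / 2.109 = 1.420.

[0.000, 1.420]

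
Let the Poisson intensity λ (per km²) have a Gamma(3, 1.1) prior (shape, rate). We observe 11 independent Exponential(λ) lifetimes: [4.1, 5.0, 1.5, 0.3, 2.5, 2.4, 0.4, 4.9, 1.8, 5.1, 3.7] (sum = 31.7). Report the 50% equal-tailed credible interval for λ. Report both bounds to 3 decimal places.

[0.345, 0.497]

Posterior: Gamma(3+11, 1.1+31.7) = Gamma(14, 32.8) (shape, rate).
Equal-tailed 50% interval: Gamma(14, 32.8) quantiles at 0.25 and 0.75.
Posterior mean ≈ 0.427, SD ≈ 0.114; a Normal approximation gives roughly [0.350, 0.504].
Exact: lower = 0.345; upper = 0.497.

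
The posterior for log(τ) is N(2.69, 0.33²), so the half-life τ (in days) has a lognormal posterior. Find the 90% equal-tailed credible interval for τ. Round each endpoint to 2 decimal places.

[8.56, 25.35]

On the log scale the 90% interval is 2.69 ± 1.645 × 0.33 = [2.1472, 3.2328].
Exponentiate: [e^2.1472, e^3.2328] = [8.56, 25.35].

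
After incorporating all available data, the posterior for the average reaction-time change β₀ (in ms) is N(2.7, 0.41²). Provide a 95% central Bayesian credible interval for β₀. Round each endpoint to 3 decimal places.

The posterior is symmetric, so the 95% equal-tailed interval is β₀ = 2.7 ± z·0.41 with z = 1.960.
Half-width: 1.960 × 0.41 = 0.804.
2.7 − 0.804 = 1.896; 2.7 + 0.804 = 3.504.

[1.896, 3.504]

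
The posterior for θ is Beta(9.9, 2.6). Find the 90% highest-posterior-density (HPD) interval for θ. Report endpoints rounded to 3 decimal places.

The posterior is unimodal and skewed, so the HPD interval has equal density at both endpoints and is the shortest 90% interval.
Solving f(0.626) = f(0.967) with F(0.967) − F(0.626) = 0.90 gives [0.626, 0.967].
For comparison, the equal-tailed interval is [0.586, 0.944]; the HPD is narrower and shifted toward the mode.

[0.626, 0.967]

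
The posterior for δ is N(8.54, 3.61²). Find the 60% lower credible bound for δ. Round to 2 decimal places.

7.63

Need L with P(δ ≥ L) = 0.60: L = 8.54 − z_{0.4}·3.61.
z = 0.253; L = 8.54 − 0.253 × 3.61 = 7.63.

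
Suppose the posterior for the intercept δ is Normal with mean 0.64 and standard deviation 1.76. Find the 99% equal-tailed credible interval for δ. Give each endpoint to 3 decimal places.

The posterior is symmetric, so the 99% equal-tailed interval is δ = 0.64 ± z·1.76 with z = 2.576.
Half-width: 2.576 × 1.76 = 4.533.
0.64 − 4.533 = -3.893; 0.64 + 4.533 = 5.173.

[-3.893, 5.173]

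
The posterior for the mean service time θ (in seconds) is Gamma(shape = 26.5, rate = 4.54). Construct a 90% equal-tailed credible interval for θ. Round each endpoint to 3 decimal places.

[4.105, 7.819]

Posterior: Gamma(shape 26.5, rate 4.54).
Equal-tailed 90% interval: Gamma(26.5, 4.54) quantiles at 0.05 and 0.95.
Posterior mean ≈ 5.837, SD ≈ 1.134; a Normal approximation gives roughly [3.972, 7.702].
Exact: lower = 4.105; upper = 7.819.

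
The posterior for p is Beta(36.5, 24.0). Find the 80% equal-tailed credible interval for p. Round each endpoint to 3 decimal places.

Posterior: Beta(36.5, 24.0).
Equal-tailed 80% interval: the 0.1 and 0.9 quantiles of Beta(36.5, 24.0).
Posterior mean ≈ 0.603, SD ≈ 0.062; a Normal approximation gives roughly [0.523, 0.683].
Exact: F⁻¹(0.1) = 0.522; F⁻¹(0.9) = 0.683.

[0.522, 0.683]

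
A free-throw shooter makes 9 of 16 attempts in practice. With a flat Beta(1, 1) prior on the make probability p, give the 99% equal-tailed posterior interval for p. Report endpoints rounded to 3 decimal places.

Posterior: Beta(1+9, 1+7) = Beta(10, 8).
Equal-tailed 99% interval: the 0.005 and 0.995 quantiles of Beta(10, 8).
Posterior mean ≈ 0.556, SD ≈ 0.114; a Normal approximation gives roughly [0.262, 0.849].
Exact: F⁻¹(0.005) = 0.266; F⁻¹(0.995) = 0.824.

[0.266, 0.824]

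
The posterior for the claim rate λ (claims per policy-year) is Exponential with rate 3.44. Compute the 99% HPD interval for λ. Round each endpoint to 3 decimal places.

The exponential density is strictly decreasing on [0, ∞), so the HPD interval is anchored at 0: [0, q] with P(λ ≤ q) = 0.99.
q = −ln(1 − 0.99) / 3.44 = 4.6052 / 3.44 = 1.339.

[0.000, 1.339]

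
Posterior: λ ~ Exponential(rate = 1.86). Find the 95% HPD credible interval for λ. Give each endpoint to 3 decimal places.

The exponential density is strictly decreasing on [0, ∞), so the HPD interval is anchored at 0: [0, q] with P(λ ≤ q) = 0.95.
q = −ln(1 − 0.95) / 1.86 = 2.9957 / 1.86 = 1.611.

[0.000, 1.611]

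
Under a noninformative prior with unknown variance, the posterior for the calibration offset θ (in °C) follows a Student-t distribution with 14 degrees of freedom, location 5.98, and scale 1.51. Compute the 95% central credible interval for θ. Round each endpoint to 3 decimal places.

[2.741, 9.219]

The t_14 distribution is symmetric; the 95% interval is 5.98 ± t·1.51 with t_{0.975,14} = 2.145.
Half-width: 2.145 × 1.51 = 3.239.
5.98 − 3.239 = 2.741; 5.98 + 3.239 = 9.219.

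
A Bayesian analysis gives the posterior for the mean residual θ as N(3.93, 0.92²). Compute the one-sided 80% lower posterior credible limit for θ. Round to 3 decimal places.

3.156

Need L with P(θ ≥ L) = 0.80: L = 3.93 − z_{0.2}·0.92.
z = 0.842; L = 3.93 − 0.842 × 0.92 = 3.156.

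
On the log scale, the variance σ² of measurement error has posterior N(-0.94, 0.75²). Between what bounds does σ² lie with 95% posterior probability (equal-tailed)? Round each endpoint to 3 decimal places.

On the log scale the 95% interval is -0.94 ± 1.960 × 0.75 = [-2.4100, 0.5300].
Exponentiate: [e^-2.4100, e^0.5300] = [0.090, 1.699].

[0.090, 1.699]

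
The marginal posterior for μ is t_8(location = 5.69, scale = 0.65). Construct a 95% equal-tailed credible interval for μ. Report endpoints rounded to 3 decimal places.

[4.191, 7.189]

The t_8 distribution is symmetric; the 95% interval is 5.69 ± t·0.65 with t_{0.975,8} = 2.306.
Half-width: 2.306 × 0.65 = 1.499.
5.69 − 1.499 = 4.191; 5.69 + 1.499 = 7.189.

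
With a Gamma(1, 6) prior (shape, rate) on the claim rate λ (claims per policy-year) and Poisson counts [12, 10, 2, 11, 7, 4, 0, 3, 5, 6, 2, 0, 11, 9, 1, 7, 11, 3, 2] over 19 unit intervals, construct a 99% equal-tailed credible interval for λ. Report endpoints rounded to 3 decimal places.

Posterior: Gamma(1+106, 6+19) = Gamma(107, 25) (shape, rate).
Equal-tailed 99% interval: Gamma(107, 25) quantiles at 0.005 and 0.995.
Posterior mean ≈ 4.280, SD ≈ 0.414; a Normal approximation gives roughly [3.214, 5.346].
Exact: lower = 3.289; upper = 5.421.

[3.289, 5.421]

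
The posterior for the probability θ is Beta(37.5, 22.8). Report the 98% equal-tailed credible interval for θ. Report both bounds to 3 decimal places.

[0.473, 0.759]

Posterior: Beta(37.5, 22.8).
Equal-tailed 98% interval: the 0.01 and 0.99 quantiles of Beta(37.5, 22.8).
Posterior mean ≈ 0.622, SD ≈ 0.062; a Normal approximation gives roughly [0.478, 0.766].
Exact: F⁻¹(0.01) = 0.473; F⁻¹(0.99) = 0.759.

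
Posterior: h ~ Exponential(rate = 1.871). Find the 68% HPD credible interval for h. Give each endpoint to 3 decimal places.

[0.000, 0.609]

The exponential density is strictly decreasing on [0, ∞), so the HPD interval is anchored at 0: [0, q] with P(h ≤ q) = 0.68.
q = −ln(1 − 0.68) / 1.871 = 1.1394 / 1.871 = 0.609.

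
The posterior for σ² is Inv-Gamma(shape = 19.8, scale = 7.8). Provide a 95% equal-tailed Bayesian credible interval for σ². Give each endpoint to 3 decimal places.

Inverse-Gamma(19.8, 7.8) quantiles: F⁻¹(0.025) and F⁻¹(0.975).
Equivalently, 1/σ² ~ Gamma(19.8, rate = 7.8); invert its 0.975 and 0.025 quantiles.
Posterior mean ≈ 0.415, SD ≈ 0.098; a Normal approximation gives roughly [0.222, 0.608].
Exact: lower = 0.265; upper = 0.647.

[0.265, 0.647]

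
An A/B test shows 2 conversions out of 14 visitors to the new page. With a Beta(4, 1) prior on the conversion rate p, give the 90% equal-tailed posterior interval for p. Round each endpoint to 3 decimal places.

[0.156, 0.498]

Posterior: Beta(4+2, 1+12) = Beta(6, 13).
Equal-tailed 90% interval: the 0.05 and 0.95 quantiles of Beta(6, 13).
Posterior mean ≈ 0.316, SD ≈ 0.104; a Normal approximation gives roughly [0.145, 0.487].
Exact: F⁻¹(0.05) = 0.156; F⁻¹(0.95) = 0.498.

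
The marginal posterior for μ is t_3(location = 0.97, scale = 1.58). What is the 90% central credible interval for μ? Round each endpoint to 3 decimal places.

The t_3 distribution is symmetric; the 90% interval is 0.97 ± t·1.58 with t_{0.95,3} = 2.353.
Half-width: 2.353 × 1.58 = 3.718.
0.97 − 3.718 = -2.748; 0.97 + 3.718 = 4.688.

[-2.748, 4.688]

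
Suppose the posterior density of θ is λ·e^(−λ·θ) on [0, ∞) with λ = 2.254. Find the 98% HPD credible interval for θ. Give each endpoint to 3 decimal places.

[0.000, 1.736]

The exponential density is strictly decreasing on [0, ∞), so the HPD interval is anchored at 0: [0, q] with P(θ ≤ q) = 0.98.
q = −ln(1 − 0.98) / 2.254 = 3.9120 / 2.254 = 1.736.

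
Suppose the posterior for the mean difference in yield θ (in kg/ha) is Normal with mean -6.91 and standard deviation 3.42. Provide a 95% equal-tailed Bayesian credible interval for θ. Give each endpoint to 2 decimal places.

[-13.61, -0.21]

The posterior is symmetric, so the 95% equal-tailed interval is θ = -6.91 ± z·3.42 with z = 1.960.
Half-width: 1.960 × 3.42 = 6.70.
-6.91 − 6.70 = -13.61; -6.91 + 6.70 = -0.21.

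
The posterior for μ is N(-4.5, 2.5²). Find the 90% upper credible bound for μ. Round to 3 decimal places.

-1.296

Need U with P(μ ≤ U) = 0.90: U = -4.5 + z_{0.1}·2.5.
z = 1.282; U = -4.5 + 1.282 × 2.5 = -1.296.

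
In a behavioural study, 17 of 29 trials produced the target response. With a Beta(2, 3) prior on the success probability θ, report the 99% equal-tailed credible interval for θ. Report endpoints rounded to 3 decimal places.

Posterior: Beta(2+17, 3+12) = Beta(19, 15).
Equal-tailed 99% interval: the 0.005 and 0.995 quantiles of Beta(19, 15).
Posterior mean ≈ 0.559, SD ≈ 0.084; a Normal approximation gives roughly [0.343, 0.775].
Exact: F⁻¹(0.005) = 0.342; F⁻¹(0.995) = 0.763.

[0.342, 0.763]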